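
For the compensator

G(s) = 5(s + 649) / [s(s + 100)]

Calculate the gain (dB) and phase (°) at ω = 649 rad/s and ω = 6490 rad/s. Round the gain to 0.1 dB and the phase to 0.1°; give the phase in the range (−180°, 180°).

ω = 649: -39.4 dB, -126.2°; ω = 6490: -62.2 dB, -94.8°

At s = jω = j649:
zero (s+649): 649 + j649 → |·| = √(649²+649²) = √842402 ≈ 917.82, ∠ = arctan(649/649) ≈ 45.00°
pole (s+100): 100 + j649 → |·| = √(100²+649²) = √431201 ≈ 656.66, ∠ = arctan(649/100) ≈ 81.24°
pole at origin: |s| = 649, ∠ = 90.00° (in denominator)
|G| = 5 · 917.82 / 4.2617e+05 ≈ 0.010768
Gain = 20 log₁₀(0.010768) ≈ -39.36 dB
∠G = 45.00° − 171.24° = -126.24°

At s = jω = j6490:
zero (s+649): 649 + j6490 → |·| = √(649²+6490²) = √42541301 ≈ 6522.4, ∠ = arctan(6490/649) ≈ 84.29°
pole (s+100): 100 + j6490 → |·| = √(100²+6490²) = √42130100 ≈ 6490.8, ∠ = arctan(6490/100) ≈ 89.12°
pole at origin: |s| = 6490, ∠ = 90.00° (in denominator)
|G| = 5 · 6522.4 / 4.2125e+07 ≈ 0.00077417
Gain = 20 log₁₀(0.00077417) ≈ -62.22 dB
∠G = 84.29° − 179.12° = -94.83°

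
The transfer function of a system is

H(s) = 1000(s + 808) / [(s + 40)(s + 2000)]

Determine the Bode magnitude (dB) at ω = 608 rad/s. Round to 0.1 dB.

At s = jω = j608:
zero (s+808): 808 + j608 → |·| = √(808²+608²) = √1022528 ≈ 1011.2, ∠ = arctan(608/808) ≈ 36.96°
pole (s+40): 40 + j608 → |·| = √(40²+608²) = √371264 ≈ 609.31, ∠ = arctan(608/40) ≈ 86.24°
pole (s+2000): 2000 + j608 → |·| = √(2000²+608²) = √4369664 ≈ 2090.4, ∠ = arctan(608/2000) ≈ 16.91°
|H| = 1000 · 1011.2 / 1.2737e+06 ≈ 0.79391
Gain = 20 log₁₀(0.79391) ≈ -2.00 dB

-2.0 dB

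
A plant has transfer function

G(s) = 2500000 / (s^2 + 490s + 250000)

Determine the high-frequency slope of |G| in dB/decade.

-40 dB/decade

Each pole contributes −20 dB/decade at high frequency; each zero contributes +20 dB/decade.
Net: 0 zero(s) − 2 pole(s) → -40 dB/decade.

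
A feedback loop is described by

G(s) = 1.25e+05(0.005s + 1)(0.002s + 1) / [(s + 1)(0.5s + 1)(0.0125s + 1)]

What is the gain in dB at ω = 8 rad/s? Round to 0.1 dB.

At ω = 8 rad/s:
zero (1 + j8·0.005) = 1 + j0.04 → |·| ≈ 1.0008, ∠ ≈ 2.29°
zero (1 + j8·0.002) = 1 + j0.016 → |·| ≈ 1.0001, ∠ ≈ 0.92°
pole (1 + j8·1) = 1 + j8 → |·| ≈ 8.0623, ∠ ≈ 82.87°
pole (1 + j8·0.5) = 1 + j4 → |·| ≈ 4.1231, ∠ ≈ 75.96°
pole (1 + j8·0.0125) = 1 + j0.1 → |·| ≈ 1.005, ∠ ≈ 5.71°
|G| = 1.25e+05 · 1.0008 · 1.0001 / (8.0623 · 4.1231 · 1.005) ≈ 3745
Gain = 20 log₁₀(3745) ≈ 71.47 dB

71.5 dB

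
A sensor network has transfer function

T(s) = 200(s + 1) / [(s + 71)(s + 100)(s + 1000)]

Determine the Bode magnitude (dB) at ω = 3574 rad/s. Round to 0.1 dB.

At s = jω = j3574:
zero (s+1): 1 + j3574 → |·| = √(1²+3574²) = √12773477 ≈ 3574, ∠ = arctan(3574/1) ≈ 89.98°
pole (s+71): 71 + j3574 → |·| = √(71²+3574²) = √12778517 ≈ 3574.7, ∠ = arctan(3574/71) ≈ 88.86°
pole (s+100): 100 + j3574 → |·| = √(100²+3574²) = √12783476 ≈ 3575.4, ∠ = arctan(3574/100) ≈ 88.40°
pole (s+1000): 1000 + j3574 → |·| = √(1000²+3574²) = √13773476 ≈ 3711.3, ∠ = arctan(3574/1000) ≈ 74.37°
|T| = 200 · 3574 / 4.7434e+10 ≈ 1.5069e-05
Gain = 20 log₁₀(1.5069e-05) ≈ -96.44 dB

-96.4 dB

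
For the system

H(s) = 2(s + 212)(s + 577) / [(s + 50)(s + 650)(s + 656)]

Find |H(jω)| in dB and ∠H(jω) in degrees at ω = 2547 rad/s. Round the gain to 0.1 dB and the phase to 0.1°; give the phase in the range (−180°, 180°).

-62.4 dB, -77.6°

At s = jω = j2547:
zero (s+212): 212 + j2547 → |·| = √(212²+2547²) = √6532153 ≈ 2555.8, ∠ = arctan(2547/212) ≈ 85.24°
zero (s+577): 577 + j2547 → |·| = √(577²+2547²) = √6820138 ≈ 2611.5, ∠ = arctan(2547/577) ≈ 77.24°
pole (s+50): 50 + j2547 → |·| = √(50²+2547²) = √6489709 ≈ 2547.5, ∠ = arctan(2547/50) ≈ 88.88°
pole (s+650): 650 + j2547 → |·| = √(650²+2547²) = √6909709 ≈ 2628.6, ∠ = arctan(2547/650) ≈ 75.68°
pole (s+656): 656 + j2547 → |·| = √(656²+2547²) = √6917545 ≈ 2630.1, ∠ = arctan(2547/656) ≈ 75.56°
|H| = 2 · 6.6745e+06 / 1.7612e+10 ≈ 0.00075795
Gain = 20 log₁₀(0.00075795) ≈ -62.41 dB
∠H = 162.48° − 240.12° = -77.64°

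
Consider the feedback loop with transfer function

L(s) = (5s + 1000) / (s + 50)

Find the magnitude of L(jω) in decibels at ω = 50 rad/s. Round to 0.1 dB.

23.3 dB

Substitute s = j50:
Numerator: 5(j50) + 1000 = 1000 + j250
Denominator: (j50) + 50 = 50 + j50
|N| = √(1000² + 250²) ≈ 1030.8, ∠N ≈ 14.04°
|D| = √(50² + 50²) ≈ 70.711, ∠D ≈ 45.00°
|L| = 1030.8 / 70.711 ≈ 14.578
Gain = 20 log₁₀(14.578) ≈ 23.27 dB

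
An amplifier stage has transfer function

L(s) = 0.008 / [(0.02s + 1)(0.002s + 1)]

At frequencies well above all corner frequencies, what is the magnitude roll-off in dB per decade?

Each pole contributes −20 dB/decade at high frequency; each zero contributes +20 dB/decade.
Net: 0 zero(s) − 2 pole(s) → -40 dB/decade.

-40 dB/decade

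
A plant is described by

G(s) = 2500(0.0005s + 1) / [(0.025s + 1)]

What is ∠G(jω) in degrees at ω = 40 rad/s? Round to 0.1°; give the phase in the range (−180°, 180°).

-43.9°

At ω = 40 rad/s:
zero (1 + j40·0.0005) = 1 + j0.02 → |·| ≈ 1.0002, ∠ ≈ 1.15°
pole (1 + j40·0.025) = 1 + j1 → |·| ≈ 1.4142, ∠ ≈ 45.00°
∠G = (1.15°) − (45.00°) = -43.85°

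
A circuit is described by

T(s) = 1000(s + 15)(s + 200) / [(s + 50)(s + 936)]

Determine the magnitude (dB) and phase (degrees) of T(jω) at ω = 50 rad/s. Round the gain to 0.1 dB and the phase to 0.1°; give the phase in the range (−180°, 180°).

At s = jω = j50:
zero (s+15): 15 + j50 → |·| = √(15²+50²) = √2725 ≈ 52.202, ∠ = arctan(50/15) ≈ 73.30°
zero (s+200): 200 + j50 → |·| = √(200²+50²) = √42500 ≈ 206.16, ∠ = arctan(50/200) ≈ 14.04°
pole (s+50): 50 + j50 → |·| = √(50²+50²) = √5000 ≈ 70.711, ∠ = arctan(50/50) ≈ 45.00°
pole (s+936): 936 + j50 → |·| = √(936²+50²) = √878596 ≈ 937.33, ∠ = arctan(50/936) ≈ 3.06°
|T| = 1000 · 10762 / 66280 ≈ 162.37
Gain = 20 log₁₀(162.37) ≈ 44.21 dB
∠T = 87.34° − 48.06° = 39.28°

44.2 dB, 39.3°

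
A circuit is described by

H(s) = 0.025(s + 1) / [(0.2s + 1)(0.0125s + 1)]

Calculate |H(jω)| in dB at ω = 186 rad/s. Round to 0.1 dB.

-26.1 dB

At ω = 186 rad/s:
zero (1 + j186·1) = 1 + j186 → |·| ≈ 186, ∠ ≈ 89.69°
pole (1 + j186·0.2) = 1 + j37.2 → |·| ≈ 37.213, ∠ ≈ 88.46°
pole (1 + j186·0.0125) = 1 + j2.325 → |·| ≈ 2.5309, ∠ ≈ 66.73°
|H| = 0.025 · 186 / (37.213 · 2.5309) ≈ 0.049372
Gain = 20 log₁₀(0.049372) ≈ -26.13 dB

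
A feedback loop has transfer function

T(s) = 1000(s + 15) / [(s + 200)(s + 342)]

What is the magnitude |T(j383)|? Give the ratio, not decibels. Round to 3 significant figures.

1.73

At s = jω = j383:
zero (s+15): 15 + j383 → |·| = √(15²+383²) = √146914 ≈ 383.29, ∠ = arctan(383/15) ≈ 87.76°
pole (s+200): 200 + j383 → |·| = √(200²+383²) = √186689 ≈ 432.08, ∠ = arctan(383/200) ≈ 62.43°
pole (s+342): 342 + j383 → |·| = √(342²+383²) = √263653 ≈ 513.47, ∠ = arctan(383/342) ≈ 48.24°
|T| = 1000 · 383.29 / 2.2186e+05 ≈ 1.7276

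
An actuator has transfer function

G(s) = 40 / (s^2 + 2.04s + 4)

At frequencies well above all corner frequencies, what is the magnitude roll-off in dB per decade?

Each pole contributes −20 dB/decade at high frequency; each zero contributes +20 dB/decade.
Net: 0 zero(s) − 2 pole(s) → -40 dB/decade.

-40 dB/decade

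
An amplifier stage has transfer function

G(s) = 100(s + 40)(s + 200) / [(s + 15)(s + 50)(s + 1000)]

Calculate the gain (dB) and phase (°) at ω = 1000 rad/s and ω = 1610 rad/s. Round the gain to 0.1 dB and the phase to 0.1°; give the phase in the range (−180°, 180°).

ω = 1000: -22.8 dB, -54.9°; ω = 1610: -25.5 dB, -64.3°

At s = jω = j1000:
zero (s+40): 40 + j1000 → |·| = √(40²+1000²) = √1001600 ≈ 1000.8, ∠ = arctan(1000/40) ≈ 87.71°
zero (s+200): 200 + j1000 → |·| = √(200²+1000²) = √1040000 ≈ 1019.8, ∠ = arctan(1000/200) ≈ 78.69°
pole (s+15): 15 + j1000 → |·| = √(15²+1000²) = √1000225 ≈ 1000.1, ∠ = arctan(1000/15) ≈ 89.14°
pole (s+50): 50 + j1000 → |·| = √(50²+1000²) = √1002500 ≈ 1001.2, ∠ = arctan(1000/50) ≈ 87.14°
pole (s+1000): 1000 + j1000 → |·| = √(1000²+1000²) = √2000000 ≈ 1414.2, ∠ = arctan(1000/1000) ≈ 45.00°
|G| = 100 · 1.0206e+06 / 1.416e+09 ≈ 0.072076
Gain = 20 log₁₀(0.072076) ≈ -22.84 dB
∠G = 166.40° − 221.28° = -54.88°

At s = jω = j1610:
zero (s+40): 40 + j1610 → |·| = √(40²+1610²) = √2593700 ≈ 1610.5, ∠ = arctan(1610/40) ≈ 88.58°
zero (s+200): 200 + j1610 → |·| = √(200²+1610²) = √2632100 ≈ 1622.4, ∠ = arctan(1610/200) ≈ 82.92°
pole (s+15): 15 + j1610 → |·| = √(15²+1610²) = √2592325 ≈ 1610.1, ∠ = arctan(1610/15) ≈ 89.47°
pole (s+50): 50 + j1610 → |·| = √(50²+1610²) = √2594600 ≈ 1610.8, ∠ = arctan(1610/50) ≈ 88.22°
pole (s+1000): 1000 + j1610 → |·| = √(1000²+1610²) = √3592100 ≈ 1895.3, ∠ = arctan(1610/1000) ≈ 58.15°
|G| = 100 · 2.6129e+06 / 4.9156e+09 ≈ 0.053155
Gain = 20 log₁₀(0.053155) ≈ -25.49 dB
∠G = 171.50° − 235.84° = -64.34°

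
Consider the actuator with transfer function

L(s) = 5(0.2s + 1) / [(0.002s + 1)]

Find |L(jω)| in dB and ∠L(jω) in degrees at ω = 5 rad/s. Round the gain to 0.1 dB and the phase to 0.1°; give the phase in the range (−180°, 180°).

At ω = 5 rad/s:
zero (1 + j5·0.2) = 1 + j1 → |·| ≈ 1.4142, ∠ ≈ 45.00°
pole (1 + j5·0.002) = 1 + j0.01 → |·| ≈ 1, ∠ ≈ 0.57°
|L| = 5 · 1.4142 / (1) ≈ 7.071
Gain = 20 log₁₀(7.071) ≈ 16.99 dB
∠L = (45.00°) − (0.57°) = 44.43°

17.0 dB, 44.4°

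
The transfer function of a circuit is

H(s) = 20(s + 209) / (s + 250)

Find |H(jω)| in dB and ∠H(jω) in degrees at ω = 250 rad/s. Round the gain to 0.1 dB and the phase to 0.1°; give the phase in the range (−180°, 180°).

At s = jω = j250:
zero (s+209): 209 + j250 → |·| = √(209²+250²) = √106181 ≈ 325.85, ∠ = arctan(250/209) ≈ 50.10°
pole (s+250): 250 + j250 → |·| = √(250²+250²) = √125000 ≈ 353.55, ∠ = arctan(250/250) ≈ 45.00°
|H| = 20 · 325.85 / 353.55 ≈ 18.433
Gain = 20 log₁₀(18.433) ≈ 25.31 dB
∠H = 50.10° − 45.00° = 5.10°

25.3 dB, 5.1°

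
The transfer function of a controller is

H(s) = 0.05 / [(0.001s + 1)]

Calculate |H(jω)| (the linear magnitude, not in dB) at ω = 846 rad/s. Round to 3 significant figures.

At ω = 846 rad/s:
pole (1 + j846·0.001) = 1 + j0.846 → |·| ≈ 1.3099, ∠ ≈ 40.23°
|H| = 0.05 · 1 / (1.3099) ≈ 0.038171

0.0382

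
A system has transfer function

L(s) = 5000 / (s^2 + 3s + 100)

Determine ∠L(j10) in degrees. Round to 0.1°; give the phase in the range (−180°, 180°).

At s = jω = j10:
quadratic: (j10)² + 3·j10 + 100 = 0 + j30 → |·| ≈ 30, ∠ ≈ 90.00°
∠L = 0.00° − 90.00° = -90.00°

-90.0°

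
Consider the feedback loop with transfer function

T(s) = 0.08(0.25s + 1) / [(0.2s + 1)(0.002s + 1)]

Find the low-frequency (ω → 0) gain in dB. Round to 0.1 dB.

T(0) = 0.08 · 1 / 1 = 0.08
20 log₁₀(0.08) ≈ -21.94 dB

-21.9 dB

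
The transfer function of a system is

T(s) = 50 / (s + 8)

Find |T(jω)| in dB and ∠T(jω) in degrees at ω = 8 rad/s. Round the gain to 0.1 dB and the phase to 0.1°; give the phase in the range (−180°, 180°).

At s = jω = j8:
pole (s+8): 8 + j8 → |·| = √(8²+8²) = √128 ≈ 11.314, ∠ = arctan(8/8) ≈ 45.00°
|T| = 50 / 11.314 ≈ 4.4193
Gain = 20 log₁₀(4.4193) ≈ 12.91 dB
∠T = 0.00° − 45.00° = -45.00°

12.9 dB, -45.0°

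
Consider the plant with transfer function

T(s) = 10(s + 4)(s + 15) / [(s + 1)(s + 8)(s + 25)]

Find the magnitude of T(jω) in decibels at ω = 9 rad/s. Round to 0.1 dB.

-4.5 dB

At s = jω = j9:
zero (s+4): 4 + j9 → |·| = √(4²+9²) = √97 ≈ 9.8489, ∠ = arctan(9/4) ≈ 66.04°
zero (s+15): 15 + j9 → |·| = √(15²+9²) = √306 ≈ 17.493, ∠ = arctan(9/15) ≈ 30.96°
pole (s+1): 1 + j9 → |·| = √(1²+9²) = √82 ≈ 9.0554, ∠ = arctan(9/1) ≈ 83.66°
pole (s+8): 8 + j9 → |·| = √(8²+9²) = √145 ≈ 12.042, ∠ = arctan(9/8) ≈ 48.37°
pole (s+25): 25 + j9 → |·| = √(25²+9²) = √706 ≈ 26.571, ∠ = arctan(9/25) ≈ 19.80°
|T| = 10 · 172.29 / 2897.4 ≈ 0.59464
Gain = 20 log₁₀(0.59464) ≈ -4.51 dB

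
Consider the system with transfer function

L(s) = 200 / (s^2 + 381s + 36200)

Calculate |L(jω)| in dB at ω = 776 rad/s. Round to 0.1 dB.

-70.1 dB

Substitute s = j776:
Numerator: 200 = 200 + j0
Denominator: (j776)^2 + 381(j776) + 36200 = -565976 + j295656
|N| = √(200² + 0²) ≈ 200, ∠N ≈ 0.00°
|D| = √(565976² + 295656²) ≈ 6.3855e+05, ∠D ≈ 152.42°
|L| = 200 / 6.3855e+05 ≈ 0.00031321
Gain = 20 log₁₀(0.00031321) ≈ -70.08 dB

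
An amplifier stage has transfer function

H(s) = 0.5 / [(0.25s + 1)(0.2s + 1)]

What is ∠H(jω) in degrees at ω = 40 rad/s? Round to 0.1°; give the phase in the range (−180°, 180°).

At ω = 40 rad/s:
pole (1 + j40·0.25) = 1 + j10 → |·| ≈ 10.05, ∠ ≈ 84.29°
pole (1 + j40·0.2) = 1 + j8 → |·| ≈ 8.0623, ∠ ≈ 82.87°
∠H = (0°) − (84.29° + 82.87°) = -167.16°

-167.2°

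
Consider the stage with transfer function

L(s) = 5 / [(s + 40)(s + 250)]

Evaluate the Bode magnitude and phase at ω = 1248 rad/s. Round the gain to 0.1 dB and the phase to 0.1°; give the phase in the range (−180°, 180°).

-110.0 dB, -166.8°

At s = jω = j1248:
pole (s+40): 40 + j1248 → |·| = √(40²+1248²) = √1559104 ≈ 1248.6, ∠ = arctan(1248/40) ≈ 88.16°
pole (s+250): 250 + j1248 → |·| = √(250²+1248²) = √1620004 ≈ 1272.8, ∠ = arctan(1248/250) ≈ 78.67°
|L| = 5 / 1.5892e+06 ≈ 3.1462e-06
Gain = 20 log₁₀(3.1462e-06) ≈ -110.04 dB
∠L = 0.00° − 166.83° = -166.83°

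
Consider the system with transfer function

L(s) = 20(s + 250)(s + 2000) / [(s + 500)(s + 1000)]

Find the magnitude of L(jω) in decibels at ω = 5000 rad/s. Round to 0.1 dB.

26.5 dB

At s = jω = j5000:
zero (s+250): 250 + j5000 → |·| = √(250²+5000²) = √25062500 ≈ 5006.2, ∠ = arctan(5000/250) ≈ 87.14°
zero (s+2000): 2000 + j5000 → |·| = √(2000²+5000²) = √29000000 ≈ 5385.2, ∠ = arctan(5000/2000) ≈ 68.20°
pole (s+500): 500 + j5000 → |·| = √(500²+5000²) = √25250000 ≈ 5024.9, ∠ = arctan(5000/500) ≈ 84.29°
pole (s+1000): 1000 + j5000 → |·| = √(1000²+5000²) = √26000000 ≈ 5099, ∠ = arctan(5000/1000) ≈ 78.69°
|L| = 20 · 2.6959e+07 / 2.5622e+07 ≈ 21.044
Gain = 20 log₁₀(21.044) ≈ 26.46 dB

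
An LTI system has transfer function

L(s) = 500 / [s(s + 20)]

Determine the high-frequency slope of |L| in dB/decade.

Each pole contributes −20 dB/decade at high frequency; each zero contributes +20 dB/decade.
Net: 0 zero(s) − 2 pole(s) → -40 dB/decade.

-40 dB/decade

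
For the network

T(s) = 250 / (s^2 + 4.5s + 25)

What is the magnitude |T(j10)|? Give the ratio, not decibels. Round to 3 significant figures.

At s = jω = j10:
quadratic: (j10)² + 4.5·j10 + 25 = -75 + j45 → |·| ≈ 87.464, ∠ ≈ 149.04°
|T| = 250 / 87.464 ≈ 2.8583

2.86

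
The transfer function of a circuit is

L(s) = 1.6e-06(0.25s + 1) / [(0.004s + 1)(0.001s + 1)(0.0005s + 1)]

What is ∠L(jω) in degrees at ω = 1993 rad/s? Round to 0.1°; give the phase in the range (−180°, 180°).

-101.2°

At ω = 1993 rad/s:
zero (1 + j1993·0.25) = 1 + j498.25 → |·| ≈ 498.25, ∠ ≈ 89.89°
pole (1 + j1993·0.004) = 1 + j7.972 → |·| ≈ 8.0345, ∠ ≈ 82.85°
pole (1 + j1993·0.001) = 1 + j1.993 → |·| ≈ 2.2298, ∠ ≈ 63.35°
pole (1 + j1993·0.0005) = 1 + j0.9965 → |·| ≈ 1.4117, ∠ ≈ 44.90°
∠L = (89.89°) − (82.85° + 63.35° + 44.90°) = -101.21°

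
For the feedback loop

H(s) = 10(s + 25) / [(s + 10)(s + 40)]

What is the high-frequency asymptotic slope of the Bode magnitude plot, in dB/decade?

Each pole contributes −20 dB/decade at high frequency; each zero contributes +20 dB/decade.
Net: 1 zero(s) − 2 pole(s) → -20 dB/decade.

-20 dB/decade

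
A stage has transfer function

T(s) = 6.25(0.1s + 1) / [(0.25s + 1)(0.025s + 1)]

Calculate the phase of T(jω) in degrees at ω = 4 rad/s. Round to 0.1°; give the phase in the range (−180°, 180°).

At ω = 4 rad/s:
zero (1 + j4·0.1) = 1 + j0.4 → |·| ≈ 1.077, ∠ ≈ 21.80°
pole (1 + j4·0.25) = 1 + j1 → |·| ≈ 1.4142, ∠ ≈ 45.00°
pole (1 + j4·0.025) = 1 + j0.1 → |·| ≈ 1.005, ∠ ≈ 5.71°
∠T = (21.80°) − (45.00° + 5.71°) = -28.91°

-28.9°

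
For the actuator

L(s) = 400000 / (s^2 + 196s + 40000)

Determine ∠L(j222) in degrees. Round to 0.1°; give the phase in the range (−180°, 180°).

-102.0°

At s = jω = j222:
quadratic: (j222)² + 196·j222 + 40000 = -9284 + j43512 → |·| ≈ 44491, ∠ ≈ 102.04°
∠L = 0.00° − 102.04° = -102.04°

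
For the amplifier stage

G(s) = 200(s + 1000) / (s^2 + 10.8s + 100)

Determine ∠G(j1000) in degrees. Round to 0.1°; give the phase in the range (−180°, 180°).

At s = jω = j1000:
zero (s+1000): 1000 + j1000 → |·| = √(1000²+1000²) = √2000000 ≈ 1414.2, ∠ = arctan(1000/1000) ≈ 45.00°
quadratic: (j1000)² + 10.8·j1000 + 100 = -999900 + j10800 → |·| ≈ 9.9996e+05, ∠ ≈ 179.38°
∠G = 45.00° − 179.38° = -134.38°

-134.4°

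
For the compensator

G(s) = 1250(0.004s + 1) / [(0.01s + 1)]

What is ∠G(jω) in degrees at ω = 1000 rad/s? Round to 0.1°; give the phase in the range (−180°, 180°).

At ω = 1000 rad/s:
zero (1 + j1000·0.004) = 1 + j4 → |·| ≈ 4.1231, ∠ ≈ 75.96°
pole (1 + j1000·0.01) = 1 + j10 → |·| ≈ 10.05, ∠ ≈ 84.29°
∠G = (75.96°) − (84.29°) = -8.33°

-8.3°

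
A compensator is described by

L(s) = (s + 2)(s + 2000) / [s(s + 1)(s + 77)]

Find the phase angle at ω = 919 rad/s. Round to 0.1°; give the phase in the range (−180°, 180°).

At s = jω = j919:
zero (s+2): 2 + j919 → |·| = √(2²+919²) = √844565 ≈ 919, ∠ = arctan(919/2) ≈ 89.88°
zero (s+2000): 2000 + j919 → |·| = √(2000²+919²) = √4844561 ≈ 2201, ∠ = arctan(919/2000) ≈ 24.68°
pole (s+1): 1 + j919 → |·| = √(1²+919²) = √844562 ≈ 919, ∠ = arctan(919/1) ≈ 89.94°
pole (s+77): 77 + j919 → |·| = √(77²+919²) = √850490 ≈ 922.22, ∠ = arctan(919/77) ≈ 85.21°
pole at origin: |s| = 919, ∠ = 90.00° (in denominator)
∠L = 114.56° − 265.15° = -150.59°

-150.6°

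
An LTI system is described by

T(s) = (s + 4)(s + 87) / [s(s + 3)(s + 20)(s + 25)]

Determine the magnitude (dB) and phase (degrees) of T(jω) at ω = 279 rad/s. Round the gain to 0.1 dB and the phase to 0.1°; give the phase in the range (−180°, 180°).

At s = jω = j279:
zero (s+4): 4 + j279 → |·| = √(4²+279²) = √77857 ≈ 279.03, ∠ = arctan(279/4) ≈ 89.18°
zero (s+87): 87 + j279 → |·| = √(87²+279²) = √85410 ≈ 292.25, ∠ = arctan(279/87) ≈ 72.68°
pole (s+3): 3 + j279 → |·| = √(3²+279²) = √77850 ≈ 279.02, ∠ = arctan(279/3) ≈ 89.38°
pole (s+20): 20 + j279 → |·| = √(20²+279²) = √78241 ≈ 279.72, ∠ = arctan(279/20) ≈ 85.90°
pole (s+25): 25 + j279 → |·| = √(25²+279²) = √78466 ≈ 280.12, ∠ = arctan(279/25) ≈ 84.88°
pole at origin: |s| = 279, ∠ = 90.00° (in denominator)
|T| = 1 · 81547 / 6.0997e+09 ≈ 1.3369e-05
Gain = 20 log₁₀(1.3369e-05) ≈ -97.48 dB
∠T = 161.86° − 350.16° = -188.30° ≡ 171.70° (principal value)

-97.5 dB, 171.7°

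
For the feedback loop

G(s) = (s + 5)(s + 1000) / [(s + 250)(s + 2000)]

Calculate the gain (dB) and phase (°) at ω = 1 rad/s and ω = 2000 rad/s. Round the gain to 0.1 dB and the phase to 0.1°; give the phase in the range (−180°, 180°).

At s = jω = j1:
zero (s+5): 5 + j1 → |·| = √(5²+1²) = √26 ≈ 5.099, ∠ = arctan(1/5) ≈ 11.31°
zero (s+1000): 1000 + j1 → |·| = √(1000²+1²) = √1000001 ≈ 1000, ∠ = arctan(1/1000) ≈ 0.06°
pole (s+250): 250 + j1 → |·| = √(250²+1²) = √62501 ≈ 250, ∠ = arctan(1/250) ≈ 0.23°
pole (s+2000): 2000 + j1 → |·| = √(2000²+1²) = √4000001 ≈ 2000, ∠ = arctan(1/2000) ≈ 0.03°
|G| = 1 · 5099 / 5e+05 ≈ 0.010198
Gain = 20 log₁₀(0.010198) ≈ -39.83 dB
∠G = 11.37° − 0.26° = 11.11°

At s = jω = j2000:
zero (s+5): 5 + j2000 → |·| = √(5²+2000²) = √4000025 ≈ 2000, ∠ = arctan(2000/5) ≈ 89.86°
zero (s+1000): 1000 + j2000 → |·| = √(1000²+2000²) = √5000000 ≈ 2236.1, ∠ = arctan(2000/1000) ≈ 63.43°
pole (s+250): 250 + j2000 → |·| = √(250²+2000²) = √4062500 ≈ 2015.6, ∠ = arctan(2000/250) ≈ 82.87°
pole (s+2000): 2000 + j2000 → |·| = √(2000²+2000²) = √8000000 ≈ 2828.4, ∠ = arctan(2000/2000) ≈ 45.00°
|G| = 1 · 4.4722e+06 / 5.7009e+06 ≈ 0.78447
Gain = 20 log₁₀(0.78447) ≈ -2.11 dB
∠G = 153.29° − 127.87° = 25.42°

ω = 1: -39.8 dB, 11.1°; ω = 2000: -2.1 dB, 25.4°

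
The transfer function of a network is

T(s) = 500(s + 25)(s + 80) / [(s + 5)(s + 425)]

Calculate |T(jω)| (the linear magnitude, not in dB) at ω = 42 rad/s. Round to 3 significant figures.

122

At s = jω = j42:
zero (s+25): 25 + j42 → |·| = √(25²+42²) = √2389 ≈ 48.877, ∠ = arctan(42/25) ≈ 59.24°
zero (s+80): 80 + j42 → |·| = √(80²+42²) = √8164 ≈ 90.355, ∠ = arctan(42/80) ≈ 27.70°
pole (s+5): 5 + j42 → |·| = √(5²+42²) = √1789 ≈ 42.297, ∠ = arctan(42/5) ≈ 83.21°
pole (s+425): 425 + j42 → |·| = √(425²+42²) = √182389 ≈ 427.07, ∠ = arctan(42/425) ≈ 5.64°
|T| = 500 · 4416.3 / 18064 ≈ 122.24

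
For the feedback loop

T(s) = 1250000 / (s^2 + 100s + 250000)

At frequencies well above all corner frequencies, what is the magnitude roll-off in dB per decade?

-40 dB/decade

Each pole contributes −20 dB/decade at high frequency; each zero contributes +20 dB/decade.
Net: 0 zero(s) − 2 pole(s) → -40 dB/decade.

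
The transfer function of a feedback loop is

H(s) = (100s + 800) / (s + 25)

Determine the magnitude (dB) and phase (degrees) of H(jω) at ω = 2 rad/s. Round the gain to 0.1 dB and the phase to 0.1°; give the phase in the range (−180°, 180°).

Substitute s = j2:
Numerator: 100(j2) + 800 = 800 + j200
Denominator: (j2) + 25 = 25 + j2
|N| = √(800² + 200²) ≈ 824.62, ∠N ≈ 14.04°
|D| = √(25² + 2²) ≈ 25.08, ∠D ≈ 4.57°
|H| = 824.62 / 25.08 ≈ 32.88
Gain = 20 log₁₀(32.88) ≈ 30.34 dB
∠H = 14.04° − 4.57° = 9.47°

30.3 dB, 9.5°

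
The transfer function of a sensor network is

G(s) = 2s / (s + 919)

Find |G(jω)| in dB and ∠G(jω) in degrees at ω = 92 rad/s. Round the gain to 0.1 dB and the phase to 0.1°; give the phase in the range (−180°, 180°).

-14.0 dB, 84.3°

At s = jω = j92:
zero at origin: s = j92 → |·| = 92, ∠ = 90.00°
pole (s+919): 919 + j92 → |·| = √(919²+92²) = √853025 ≈ 923.59, ∠ = arctan(92/919) ≈ 5.72°
|G| = 2 · 92 / 923.59 ≈ 0.19922
Gain = 20 log₁₀(0.19922) ≈ -14.01 dB
∠G = 90.00° − 5.72° = 84.28°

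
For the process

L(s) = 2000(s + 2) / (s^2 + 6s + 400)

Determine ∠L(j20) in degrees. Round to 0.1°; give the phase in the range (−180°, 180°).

-5.7°

At s = jω = j20:
zero (s+2): 2 + j20 → |·| = √(2²+20²) = √404 ≈ 20.1, ∠ = arctan(20/2) ≈ 84.29°
quadratic: (j20)² + 6·j20 + 400 = 0 + j120 → |·| ≈ 120, ∠ ≈ 90.00°
∠L = 84.29° − 90.00° = -5.71°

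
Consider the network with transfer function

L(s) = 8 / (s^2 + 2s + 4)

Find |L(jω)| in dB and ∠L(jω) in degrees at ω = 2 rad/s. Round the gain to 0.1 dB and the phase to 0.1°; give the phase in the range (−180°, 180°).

6.0 dB, -90.0°

At s = jω = j2:
quadratic: (j2)² + 2·j2 + 4 = 0 + j4 → |·| ≈ 4, ∠ ≈ 90.00°
|L| = 8 / 4 ≈ 2
Gain = 20 log₁₀(2) ≈ 6.02 dB
∠L = 0.00° − 90.00° = -90.00°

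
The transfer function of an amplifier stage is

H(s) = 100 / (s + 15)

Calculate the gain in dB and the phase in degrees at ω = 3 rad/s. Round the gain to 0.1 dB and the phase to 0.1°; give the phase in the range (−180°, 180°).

At s = jω = j3:
pole (s+15): 15 + j3 → |·| = √(15²+3²) = √234 ≈ 15.297, ∠ = arctan(3/15) ≈ 11.31°
|H| = 100 / 15.297 ≈ 6.5372
Gain = 20 log₁₀(6.5372) ≈ 16.31 dB
∠H = 0.00° − 11.31° = -11.31°

16.3 dB, -11.3°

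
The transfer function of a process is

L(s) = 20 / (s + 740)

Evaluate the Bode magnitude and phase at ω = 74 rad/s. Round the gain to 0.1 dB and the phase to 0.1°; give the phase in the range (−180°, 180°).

-31.4 dB, -5.7°

Substitute s = j74:
Numerator: 20 = 20 + j0
Denominator: (j74) + 740 = 740 + j74
|N| = √(20² + 0²) ≈ 20, ∠N ≈ 0.00°
|D| = √(740² + 74²) ≈ 743.69, ∠D ≈ 5.71°
|L| = 20 / 743.69 ≈ 0.026893
Gain = 20 log₁₀(0.026893) ≈ -31.41 dB
∠L = 0.00° − 5.71° = -5.71°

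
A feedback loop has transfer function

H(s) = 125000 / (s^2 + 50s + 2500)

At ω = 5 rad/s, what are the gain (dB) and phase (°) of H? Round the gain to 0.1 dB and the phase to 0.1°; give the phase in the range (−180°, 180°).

34.0 dB, -5.8°

At s = jω = j5:
quadratic: (j5)² + 50·j5 + 2500 = 2475 + j250 → |·| ≈ 2487.6, ∠ ≈ 5.77°
|H| = 125000 / 2487.6 ≈ 50.249
Gain = 20 log₁₀(50.249) ≈ 34.02 dB
∠H = 0.00° − 5.77° = -5.77°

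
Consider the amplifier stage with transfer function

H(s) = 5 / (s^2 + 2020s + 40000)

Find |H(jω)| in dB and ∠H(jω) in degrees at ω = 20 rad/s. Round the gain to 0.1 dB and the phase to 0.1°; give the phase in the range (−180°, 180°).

-81.1 dB, -45.6°

Substitute s = j20:
Numerator: 5 = 5 + j0
Denominator: (j20)^2 + 2020(j20) + 40000 = 39600 + j40400
|N| = √(5² + 0²) ≈ 5, ∠N ≈ 0.00°
|D| = √(39600² + 40400²) ≈ 56571, ∠D ≈ 45.57°
|H| = 5 / 56571 ≈ 8.8385e-05
Gain = 20 log₁₀(8.8385e-05) ≈ -81.07 dB
∠H = 0.00° − 45.57° = -45.57°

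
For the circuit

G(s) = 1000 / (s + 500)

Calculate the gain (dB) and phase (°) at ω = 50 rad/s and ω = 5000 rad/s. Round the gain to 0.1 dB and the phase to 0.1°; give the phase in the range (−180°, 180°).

At s = jω = j50:
pole (s+500): 500 + j50 → |·| = √(500²+50²) = √252500 ≈ 502.49, ∠ = arctan(50/500) ≈ 5.71°
|G| = 1000 / 502.49 ≈ 1.9901
Gain = 20 log₁₀(1.9901) ≈ 5.98 dB
∠G = 0.00° − 5.71° = -5.71°

At s = jω = j5000:
pole (s+500): 500 + j5000 → |·| = √(500²+5000²) = √25250000 ≈ 5024.9, ∠ = arctan(5000/500) ≈ 84.29°
|G| = 1000 / 5024.9 ≈ 0.19901
Gain = 20 log₁₀(0.19901) ≈ -14.02 dB
∠G = 0.00° − 84.29° = -84.29°

ω = 50: 6.0 dB, -5.7°; ω = 5000: -14.0 dB, -84.3°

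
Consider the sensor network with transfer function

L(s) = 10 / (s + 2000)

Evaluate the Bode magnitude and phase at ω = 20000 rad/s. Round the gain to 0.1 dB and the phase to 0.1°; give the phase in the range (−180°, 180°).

Substitute s = j20000:
Numerator: 10 = 10 + j0
Denominator: (j20000) + 2000 = 2000 + j20000
|N| = √(10² + 0²) ≈ 10, ∠N ≈ 0.00°
|D| = √(2000² + 20000²) ≈ 20100, ∠D ≈ 84.29°
|L| = 10 / 20100 ≈ 0.00049751
Gain = 20 log₁₀(0.00049751) ≈ -66.06 dB
∠L = 0.00° − 84.29° = -84.29°

-66.1 dB, -84.3°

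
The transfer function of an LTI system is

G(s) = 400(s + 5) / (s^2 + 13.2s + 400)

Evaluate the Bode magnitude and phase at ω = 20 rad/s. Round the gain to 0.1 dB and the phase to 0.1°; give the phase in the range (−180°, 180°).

At s = jω = j20:
zero (s+5): 5 + j20 → |·| = √(5²+20²) = √425 ≈ 20.616, ∠ = arctan(20/5) ≈ 75.96°
quadratic: (j20)² + 13.2·j20 + 400 = 0 + j264 → |·| ≈ 264, ∠ ≈ 90.00°
|G| = 400 · 20.616 / 264 ≈ 31.236
Gain = 20 log₁₀(31.236) ≈ 29.89 dB
∠G = 75.96° − 90.00° = -14.04°

29.9 dB, -14.0°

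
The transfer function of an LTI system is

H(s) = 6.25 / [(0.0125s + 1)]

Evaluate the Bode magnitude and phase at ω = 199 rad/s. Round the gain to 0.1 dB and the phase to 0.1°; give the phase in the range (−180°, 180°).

7.4 dB, -68.1°

At ω = 199 rad/s:
pole (1 + j199·0.0125) = 1 + j2.4875 → |·| ≈ 2.681, ∠ ≈ 68.10°
|H| = 6.25 · 1 / (2.681) ≈ 2.3312
Gain = 20 log₁₀(2.3312) ≈ 7.35 dB
∠H = (0°) − (68.10°) = -68.10°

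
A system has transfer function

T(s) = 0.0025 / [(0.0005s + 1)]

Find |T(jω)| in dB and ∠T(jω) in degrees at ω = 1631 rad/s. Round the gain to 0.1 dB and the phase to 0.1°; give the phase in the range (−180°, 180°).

-54.3 dB, -39.2°

At ω = 1631 rad/s:
pole (1 + j1631·0.0005) = 1 + j0.8155 → |·| ≈ 1.2904, ∠ ≈ 39.20°
|T| = 0.0025 · 1 / (1.2904) ≈ 0.0019374
Gain = 20 log₁₀(0.0019374) ≈ -54.26 dB
∠T = (0°) − (39.20°) = -39.20°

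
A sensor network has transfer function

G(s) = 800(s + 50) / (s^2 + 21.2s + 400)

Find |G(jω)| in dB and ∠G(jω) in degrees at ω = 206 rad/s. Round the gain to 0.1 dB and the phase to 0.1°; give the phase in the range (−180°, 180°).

At s = jω = j206:
zero (s+50): 50 + j206 → |·| = √(50²+206²) = √44936 ≈ 211.98, ∠ = arctan(206/50) ≈ 76.36°
quadratic: (j206)² + 21.2·j206 + 400 = -42036 + j4367.2 → |·| ≈ 42262, ∠ ≈ 174.07°
|G| = 800 · 211.98 / 42262 ≈ 4.0127
Gain = 20 log₁₀(4.0127) ≈ 12.07 dB
∠G = 76.36° − 174.07° = -97.71°

12.1 dB, -97.7°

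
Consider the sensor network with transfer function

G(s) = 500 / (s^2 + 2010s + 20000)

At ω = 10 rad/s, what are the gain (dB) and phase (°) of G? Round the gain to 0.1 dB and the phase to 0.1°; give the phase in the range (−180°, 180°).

-35.1 dB, -45.3°

Substitute s = j10:
Numerator: 500 = 500 + j0
Denominator: (j10)^2 + 2010(j10) + 20000 = 19900 + j20100
|N| = √(500² + 0²) ≈ 500, ∠N ≈ 0.00°
|D| = √(19900² + 20100²) ≈ 28285, ∠D ≈ 45.29°
|G| = 500 / 28285 ≈ 0.017677
Gain = 20 log₁₀(0.017677) ≈ -35.05 dB
∠G = 0.00° − 45.29° = -45.29°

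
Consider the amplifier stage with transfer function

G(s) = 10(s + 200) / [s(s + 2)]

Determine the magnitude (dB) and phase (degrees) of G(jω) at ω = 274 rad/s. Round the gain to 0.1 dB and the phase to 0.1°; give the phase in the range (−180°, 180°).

-26.9 dB, -125.7°

At s = jω = j274:
zero (s+200): 200 + j274 → |·| = √(200²+274²) = √115076 ≈ 339.23, ∠ = arctan(274/200) ≈ 53.87°
pole (s+2): 2 + j274 → |·| = √(2²+274²) = √75080 ≈ 274.01, ∠ = arctan(274/2) ≈ 89.58°
pole at origin: |s| = 274, ∠ = 90.00° (in denominator)
|G| = 10 · 339.23 / 75079 ≈ 0.045183
Gain = 20 log₁₀(0.045183) ≈ -26.90 dB
∠G = 53.87° − 179.58° = -125.71°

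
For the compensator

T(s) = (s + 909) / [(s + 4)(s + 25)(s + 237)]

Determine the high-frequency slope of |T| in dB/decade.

Each pole contributes −20 dB/decade at high frequency; each zero contributes +20 dB/decade.
Net: 1 zero(s) − 3 pole(s) → -40 dB/decade.

-40 dB/decade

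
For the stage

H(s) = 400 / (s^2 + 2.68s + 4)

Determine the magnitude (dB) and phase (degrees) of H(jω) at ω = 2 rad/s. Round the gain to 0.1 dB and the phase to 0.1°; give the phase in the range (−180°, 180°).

At s = jω = j2:
quadratic: (j2)² + 2.68·j2 + 4 = 0 + j5.36 → |·| ≈ 5.36, ∠ ≈ 90.00°
|H| = 400 / 5.36 ≈ 74.627
Gain = 20 log₁₀(74.627) ≈ 37.46 dB
∠H = 0.00° − 90.00° = -90.00°

37.5 dB, -90.0°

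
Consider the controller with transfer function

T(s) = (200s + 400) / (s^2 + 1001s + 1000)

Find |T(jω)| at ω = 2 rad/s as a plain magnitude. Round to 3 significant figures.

0.253

Substitute s = j2:
Numerator: 200(j2) + 400 = 400 + j400
Denominator: (j2)^2 + 1001(j2) + 1000 = 996 + j2002
|N| = √(400² + 400²) ≈ 565.69, ∠N ≈ 45.00°
|D| = √(996² + 2002²) ≈ 2236.1, ∠D ≈ 63.55°
|T| = 565.69 / 2236.1 ≈ 0.25298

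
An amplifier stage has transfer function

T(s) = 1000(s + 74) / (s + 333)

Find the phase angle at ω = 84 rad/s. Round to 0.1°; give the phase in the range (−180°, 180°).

At s = jω = j84:
zero (s+74): 74 + j84 → |·| = √(74²+84²) = √12532 ≈ 111.95, ∠ = arctan(84/74) ≈ 48.62°
pole (s+333): 333 + j84 → |·| = √(333²+84²) = √117945 ≈ 343.43, ∠ = arctan(84/333) ≈ 14.16°
∠T = 48.62° − 14.16° = 34.46°

34.5°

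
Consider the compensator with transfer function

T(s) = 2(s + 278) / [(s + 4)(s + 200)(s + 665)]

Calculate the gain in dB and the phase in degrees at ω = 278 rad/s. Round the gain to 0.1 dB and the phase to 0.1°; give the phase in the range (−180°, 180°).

At s = jω = j278:
zero (s+278): 278 + j278 → |·| = √(278²+278²) = √154568 ≈ 393.15, ∠ = arctan(278/278) ≈ 45.00°
pole (s+4): 4 + j278 → |·| = √(4²+278²) = √77300 ≈ 278.03, ∠ = arctan(278/4) ≈ 89.18°
pole (s+200): 200 + j278 → |·| = √(200²+278²) = √117284 ≈ 342.47, ∠ = arctan(278/200) ≈ 54.27°
pole (s+665): 665 + j278 → |·| = √(665²+278²) = √519509 ≈ 720.77, ∠ = arctan(278/665) ≈ 22.69°
|T| = 2 · 393.15 / 6.863e+07 ≈ 1.1457e-05
Gain = 20 log₁₀(1.1457e-05) ≈ -98.82 dB
∠T = 45.00° − 166.14° = -121.14°

-98.8 dB, -121.1°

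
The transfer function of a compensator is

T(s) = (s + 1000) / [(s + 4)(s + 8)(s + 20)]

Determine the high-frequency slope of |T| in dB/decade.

Each pole contributes −20 dB/decade at high frequency; each zero contributes +20 dB/decade.
Net: 1 zero(s) − 3 pole(s) → -40 dB/decade.

-40 dB/decade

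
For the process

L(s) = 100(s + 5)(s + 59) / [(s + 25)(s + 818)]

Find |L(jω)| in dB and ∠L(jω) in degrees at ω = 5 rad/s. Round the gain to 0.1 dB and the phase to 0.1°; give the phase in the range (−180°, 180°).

At s = jω = j5:
zero (s+5): 5 + j5 → |·| = √(5²+5²) = √50 ≈ 7.0711, ∠ = arctan(5/5) ≈ 45.00°
zero (s+59): 59 + j5 → |·| = √(59²+5²) = √3506 ≈ 59.211, ∠ = arctan(5/59) ≈ 4.84°
pole (s+25): 25 + j5 → |·| = √(25²+5²) = √650 ≈ 25.495, ∠ = arctan(5/25) ≈ 11.31°
pole (s+818): 818 + j5 → |·| = √(818²+5²) = √669149 ≈ 818.02, ∠ = arctan(5/818) ≈ 0.35°
|L| = 100 · 418.69 / 20855 ≈ 2.0076
Gain = 20 log₁₀(2.0076) ≈ 6.05 dB
∠L = 49.84° − 11.66° = 38.18°

6.1 dB, 38.2°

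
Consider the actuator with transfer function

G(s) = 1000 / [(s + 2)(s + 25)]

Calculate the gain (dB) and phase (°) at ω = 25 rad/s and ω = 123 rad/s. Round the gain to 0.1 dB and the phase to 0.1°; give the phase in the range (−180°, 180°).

At s = jω = j25:
pole (s+2): 2 + j25 → |·| = √(2²+25²) = √629 ≈ 25.08, ∠ = arctan(25/2) ≈ 85.43°
pole (s+25): 25 + j25 → |·| = √(25²+25²) = √1250 ≈ 35.355, ∠ = arctan(25/25) ≈ 45.00°
|G| = 1000 / 886.7 ≈ 1.1278
Gain = 20 log₁₀(1.1278) ≈ 1.04 dB
∠G = 0.00° − 130.43° = -130.43°

At s = jω = j123:
pole (s+2): 2 + j123 → |·| = √(2²+123²) = √15133 ≈ 123.02, ∠ = arctan(123/2) ≈ 89.07°
pole (s+25): 25 + j123 → |·| = √(25²+123²) = √15754 ≈ 125.51, ∠ = arctan(123/25) ≈ 78.51°
|G| = 1000 / 15440 ≈ 0.064767
Gain = 20 log₁₀(0.064767) ≈ -23.77 dB
∠G = 0.00° − 167.58° = -167.58°

ω = 25: 1.0 dB, -130.4°; ω = 123: -23.8 dB, -167.6°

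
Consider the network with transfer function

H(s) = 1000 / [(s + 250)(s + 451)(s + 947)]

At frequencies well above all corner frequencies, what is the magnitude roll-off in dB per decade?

Each pole contributes −20 dB/decade at high frequency; each zero contributes +20 dB/decade.
Net: 0 zero(s) − 3 pole(s) → -60 dB/decade.

-60 dB/decade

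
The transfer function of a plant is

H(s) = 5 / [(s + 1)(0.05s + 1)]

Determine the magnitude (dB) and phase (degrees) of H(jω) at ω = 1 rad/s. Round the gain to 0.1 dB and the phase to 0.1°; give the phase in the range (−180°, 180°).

11.0 dB, -47.9°

At ω = 1 rad/s:
pole (1 + j1·1) = 1 + j1 → |·| ≈ 1.4142, ∠ ≈ 45.00°
pole (1 + j1·0.05) = 1 + j0.05 → |·| ≈ 1.0012, ∠ ≈ 2.86°
|H| = 5 · 1 / (1.4142 · 1.0012) ≈ 3.5313
Gain = 20 log₁₀(3.5313) ≈ 10.96 dB
∠H = (0°) − (45.00° + 2.86°) = -47.86°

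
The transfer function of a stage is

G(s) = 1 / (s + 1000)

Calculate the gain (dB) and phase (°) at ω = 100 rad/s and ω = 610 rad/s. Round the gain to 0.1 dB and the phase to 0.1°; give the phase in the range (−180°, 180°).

Substitute s = j100:
Numerator: 1 = 1 + j0
Denominator: (j100) + 1000 = 1000 + j100
|N| = √(1² + 0²) ≈ 1, ∠N ≈ 0.00°
|D| = √(1000² + 100²) ≈ 1005, ∠D ≈ 5.71°
|G| = 1 / 1005 ≈ 0.00099502
Gain = 20 log₁₀(0.00099502) ≈ -60.04 dB
∠G = 0.00° − 5.71° = -5.71°

Substitute s = j610:
Numerator: 1 = 1 + j0
Denominator: (j610) + 1000 = 1000 + j610
|N| = √(1² + 0²) ≈ 1, ∠N ≈ 0.00°
|D| = √(1000² + 610²) ≈ 1171.4, ∠D ≈ 31.38°
|G| = 1 / 1171.4 ≈ 0.00085368
Gain = 20 log₁₀(0.00085368) ≈ -61.37 dB
∠G = 0.00° − 31.38° = -31.38°

ω = 100: -60.0 dB, -5.7°; ω = 610: -61.4 dB, -31.4°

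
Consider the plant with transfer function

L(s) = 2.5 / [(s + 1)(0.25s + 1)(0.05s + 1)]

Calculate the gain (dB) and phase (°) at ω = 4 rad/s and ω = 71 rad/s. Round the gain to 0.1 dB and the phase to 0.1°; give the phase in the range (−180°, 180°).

At ω = 4 rad/s:
pole (1 + j4·1) = 1 + j4 → |·| ≈ 4.1231, ∠ ≈ 75.96°
pole (1 + j4·0.25) = 1 + j1 → |·| ≈ 1.4142, ∠ ≈ 45.00°
pole (1 + j4·0.05) = 1 + j0.2 → |·| ≈ 1.0198, ∠ ≈ 11.31°
|L| = 2.5 · 1 / (4.1231 · 1.4142 · 1.0198) ≈ 0.42043
Gain = 20 log₁₀(0.42043) ≈ -7.53 dB
∠L = (0°) − (75.96° + 45.00° + 11.31°) = -132.27°

At ω = 71 rad/s:
pole (1 + j71·1) = 1 + j71 → |·| ≈ 71.007, ∠ ≈ 89.19°
pole (1 + j71·0.25) = 1 + j17.75 → |·| ≈ 17.778, ∠ ≈ 86.78°
pole (1 + j71·0.05) = 1 + j3.55 → |·| ≈ 3.6882, ∠ ≈ 74.27°
|L| = 2.5 · 1 / (71.007 · 17.778 · 3.6882) ≈ 0.00053696
Gain = 20 log₁₀(0.00053696) ≈ -65.40 dB
∠L = (0°) − (89.19° + 86.78° + 74.27°) = -250.24° ≡ 109.76° (principal value)

ω = 4: -7.5 dB, -132.3°; ω = 71: -65.4 dB, 109.8°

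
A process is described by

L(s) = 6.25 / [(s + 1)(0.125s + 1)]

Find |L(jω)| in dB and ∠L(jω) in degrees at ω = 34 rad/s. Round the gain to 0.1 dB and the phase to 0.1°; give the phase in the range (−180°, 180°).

-27.5 dB, -165.1°

At ω = 34 rad/s:
pole (1 + j34·1) = 1 + j34 → |·| ≈ 34.015, ∠ ≈ 88.32°
pole (1 + j34·0.125) = 1 + j4.25 → |·| ≈ 4.3661, ∠ ≈ 76.76°
|L| = 6.25 · 1 / (34.015 · 4.3661) ≈ 0.042084
Gain = 20 log₁₀(0.042084) ≈ -27.52 dB
∠L = (0°) − (88.32° + 76.76°) = -165.08°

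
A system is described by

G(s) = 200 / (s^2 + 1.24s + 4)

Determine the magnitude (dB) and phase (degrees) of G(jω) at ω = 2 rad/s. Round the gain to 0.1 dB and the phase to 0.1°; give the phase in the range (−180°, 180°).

38.1 dB, -90.0°

At s = jω = j2:
quadratic: (j2)² + 1.24·j2 + 4 = 0 + j2.48 → |·| ≈ 2.48, ∠ ≈ 90.00°
|G| = 200 / 2.48 ≈ 80.645
Gain = 20 log₁₀(80.645) ≈ 38.13 dB
∠G = 0.00° − 90.00° = -90.00°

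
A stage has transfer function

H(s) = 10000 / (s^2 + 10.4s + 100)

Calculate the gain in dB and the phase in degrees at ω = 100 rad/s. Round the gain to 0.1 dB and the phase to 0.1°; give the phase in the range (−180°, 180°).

At s = jω = j100:
quadratic: (j100)² + 10.4·j100 + 100 = -9900 + j1040 → |·| ≈ 9954.5, ∠ ≈ 174.00°
|H| = 10000 / 9954.5 ≈ 1.0046
Gain = 20 log₁₀(1.0046) ≈ 0.04 dB
∠H = 0.00° − 174.00° = -174.00°

0.0 dB, -174.0°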